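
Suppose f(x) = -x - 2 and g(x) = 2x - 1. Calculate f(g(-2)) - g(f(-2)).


f(g(-2)) = 3
g(f(-2)) = -1
Difference = 4

4


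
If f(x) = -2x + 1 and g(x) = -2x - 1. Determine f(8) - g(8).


f(8) = -15
g(8) = -17
Difference = 2

2


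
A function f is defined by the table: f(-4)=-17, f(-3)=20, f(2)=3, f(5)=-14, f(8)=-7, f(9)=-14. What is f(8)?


Reading from the table at x = 8

-7


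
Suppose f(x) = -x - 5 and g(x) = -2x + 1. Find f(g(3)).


g(3) = -5
f(-5) = 0

0


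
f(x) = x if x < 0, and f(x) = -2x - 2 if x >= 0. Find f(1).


-4


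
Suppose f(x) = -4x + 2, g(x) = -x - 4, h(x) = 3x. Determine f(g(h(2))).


h(2) = 6
g(6) = -10
f(-10) = 42

42


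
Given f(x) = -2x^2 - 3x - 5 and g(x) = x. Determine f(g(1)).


g(1) = 1
f(1) = (-2)*(1)^2 - 3*(1) - 5 = -10

-10


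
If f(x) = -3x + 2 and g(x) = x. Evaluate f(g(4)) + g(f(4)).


f(g(4)) = -10
g(f(4)) = -10
Sum = -20

-20


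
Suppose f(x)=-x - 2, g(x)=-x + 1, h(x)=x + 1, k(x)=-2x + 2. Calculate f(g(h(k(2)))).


k(2) = -2
h(-2) = -1
g(-1) = 2
f(2) = -4

-4


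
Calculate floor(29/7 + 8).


29/7 = 4.1429
4.1429 + 8 = 12.1429
floor(12.1429) = 12

12


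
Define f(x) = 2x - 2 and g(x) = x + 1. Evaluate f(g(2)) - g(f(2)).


1


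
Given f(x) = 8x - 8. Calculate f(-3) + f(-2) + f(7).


f(-3) = -32
f(-2) = -24
f(7) = 48
Sum = -8

-8


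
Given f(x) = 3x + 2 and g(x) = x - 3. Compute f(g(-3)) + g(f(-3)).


f(g(-3)) = -16
g(f(-3)) = -10
Sum = -26

-26


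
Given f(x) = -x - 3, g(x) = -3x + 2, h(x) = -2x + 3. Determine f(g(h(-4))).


h(-4) = 11
g(11) = -31
f(-31) = 28

28


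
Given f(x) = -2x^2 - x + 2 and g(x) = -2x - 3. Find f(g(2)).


-89


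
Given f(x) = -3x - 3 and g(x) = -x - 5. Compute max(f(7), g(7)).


-12


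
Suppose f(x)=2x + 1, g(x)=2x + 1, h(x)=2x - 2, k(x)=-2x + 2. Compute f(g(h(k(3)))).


-37


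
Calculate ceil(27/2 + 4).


27/2 = 13.5
13.5 + 4 = 17.5
ceil(17.5) = 18

18


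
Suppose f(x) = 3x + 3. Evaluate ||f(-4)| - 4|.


f(-4) = -9
|-9| = 9
|9 - 4| = 5

5


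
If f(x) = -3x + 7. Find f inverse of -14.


Solve -3x + 7 = -14
x = (-14 - 7) / (-3) = 7

7


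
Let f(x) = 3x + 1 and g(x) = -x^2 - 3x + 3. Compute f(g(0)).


g(0) = 3
f(3) = 10

10


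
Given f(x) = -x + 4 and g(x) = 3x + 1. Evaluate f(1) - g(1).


-1


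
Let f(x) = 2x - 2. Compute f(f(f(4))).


18


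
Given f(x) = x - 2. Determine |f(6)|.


f(6) = 4
|4| = 4

4


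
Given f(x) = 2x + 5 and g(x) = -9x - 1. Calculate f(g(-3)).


57


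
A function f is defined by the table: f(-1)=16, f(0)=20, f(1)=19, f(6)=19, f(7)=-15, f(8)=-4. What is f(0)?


Reading from the table at x = 0

20


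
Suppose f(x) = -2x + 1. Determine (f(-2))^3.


125


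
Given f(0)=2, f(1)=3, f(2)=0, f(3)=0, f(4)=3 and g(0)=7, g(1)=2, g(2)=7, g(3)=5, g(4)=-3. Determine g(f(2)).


f(2) = 0
g(0) = 7

7


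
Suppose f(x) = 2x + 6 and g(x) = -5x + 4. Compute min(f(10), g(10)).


f(10) = 26
g(10) = -46
min = -46

-46


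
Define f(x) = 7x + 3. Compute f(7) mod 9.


f(7) = 52
52 mod 9 = 7

7


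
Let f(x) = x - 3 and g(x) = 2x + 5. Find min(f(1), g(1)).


f(1) = -2
g(1) = 7
min = -2

-2


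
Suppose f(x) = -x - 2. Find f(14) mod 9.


f(14) = -16
-16 mod 9 = 2

2


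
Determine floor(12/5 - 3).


12/5 = 2.4
2.4 - 3 = -0.6
floor(-0.6) = -1

-1


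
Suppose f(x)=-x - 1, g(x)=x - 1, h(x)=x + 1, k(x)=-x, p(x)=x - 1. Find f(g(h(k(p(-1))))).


-3


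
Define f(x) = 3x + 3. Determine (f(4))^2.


225


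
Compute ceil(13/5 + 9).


13/5 = 2.6
2.6 + 9 = 11.6
ceil(11.6) = 12

12


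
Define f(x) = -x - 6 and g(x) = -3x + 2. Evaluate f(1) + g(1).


f(1) = -7
g(1) = -1
Sum = -8

-8


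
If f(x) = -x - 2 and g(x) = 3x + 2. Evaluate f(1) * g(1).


f(1) = -3
g(1) = 5
Product = -15

-15


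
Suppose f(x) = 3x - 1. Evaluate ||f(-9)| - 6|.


f(-9) = -28
|-28| = 28
|28 - 6| = 22

22


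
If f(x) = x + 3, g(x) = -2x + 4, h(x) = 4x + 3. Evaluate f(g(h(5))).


h(5) = 23
g(23) = -42
f(-42) = -39

-39


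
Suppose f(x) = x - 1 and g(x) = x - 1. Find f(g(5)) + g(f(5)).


f(g(5)) = 3
g(f(5)) = 3
Sum = 6

6


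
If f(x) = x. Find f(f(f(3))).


f(3) = 3
f(3) = 3
f(3) = 3

3


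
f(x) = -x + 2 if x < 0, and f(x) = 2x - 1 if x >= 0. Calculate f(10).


10 satisfies x >= 0
f(10) = 19

19


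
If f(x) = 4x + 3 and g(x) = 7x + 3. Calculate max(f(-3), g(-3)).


f(-3) = -9
g(-3) = -18
max = -9

-9


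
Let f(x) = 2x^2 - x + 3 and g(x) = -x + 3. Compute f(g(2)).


g(2) = 1
f(1) = 2*(1)^2 - 1*(1) + 3 = 4

4


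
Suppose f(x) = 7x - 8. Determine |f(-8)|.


f(-8) = -64
|-64| = 64

64


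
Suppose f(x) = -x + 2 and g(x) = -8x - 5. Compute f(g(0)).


g(0) = -5
f(-5) = 7

7


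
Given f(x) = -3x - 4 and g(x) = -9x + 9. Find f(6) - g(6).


f(6) = -22
g(6) = -45
Difference = 23

23


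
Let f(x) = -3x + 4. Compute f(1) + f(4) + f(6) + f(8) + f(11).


f(1) = 1
f(4) = -8
f(6) = -14
f(8) = -20
f(11) = -29
Sum = -70

-70


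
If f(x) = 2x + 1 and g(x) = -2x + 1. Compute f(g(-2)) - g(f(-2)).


f(g(-2)) = 11
g(f(-2)) = 7
Difference = 4

4


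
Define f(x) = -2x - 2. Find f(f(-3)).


f(-3) = 4
f(4) = -10

-10


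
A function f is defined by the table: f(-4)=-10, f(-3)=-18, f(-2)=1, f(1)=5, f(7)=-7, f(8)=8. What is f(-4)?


Reading from the table at x = -4

-10


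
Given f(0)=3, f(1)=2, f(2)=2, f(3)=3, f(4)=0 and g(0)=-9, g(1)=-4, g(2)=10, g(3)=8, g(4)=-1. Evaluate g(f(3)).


f(3) = 3
g(3) = 8

8


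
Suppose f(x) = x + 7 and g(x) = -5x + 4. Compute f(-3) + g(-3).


f(-3) = 4
g(-3) = 19
Sum = 23

23


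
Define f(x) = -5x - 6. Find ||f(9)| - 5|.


46


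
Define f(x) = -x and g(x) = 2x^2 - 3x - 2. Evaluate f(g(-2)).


g(-2) = 12
f(12) = -12

-12


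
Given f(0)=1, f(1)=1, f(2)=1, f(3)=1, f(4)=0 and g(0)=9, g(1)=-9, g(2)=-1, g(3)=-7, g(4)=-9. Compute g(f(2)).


f(2) = 1
g(1) = -9

-9


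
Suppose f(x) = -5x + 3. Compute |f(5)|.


f(5) = -22
|-22| = 22

22


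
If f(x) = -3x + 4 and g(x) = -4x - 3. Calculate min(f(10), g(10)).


f(10) = -26
g(10) = -43
min = -43

-43


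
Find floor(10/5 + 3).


5


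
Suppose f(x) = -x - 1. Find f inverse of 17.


Solve -x - 1 = 17
x = (17 + 1) / (-1) = -18

-18


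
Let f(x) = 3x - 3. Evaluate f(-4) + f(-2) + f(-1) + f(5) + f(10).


f(-4) = -15
f(-2) = -9
f(-1) = -6
f(5) = 12
f(10) = 27
Sum = 9

9


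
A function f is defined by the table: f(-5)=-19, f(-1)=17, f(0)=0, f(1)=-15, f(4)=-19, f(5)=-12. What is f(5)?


-12


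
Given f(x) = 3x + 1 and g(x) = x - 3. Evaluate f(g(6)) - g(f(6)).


f(g(6)) = 10
g(f(6)) = 16
Difference = -6

-6


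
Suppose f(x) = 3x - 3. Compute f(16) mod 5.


f(16) = 45
45 mod 5 = 0

0


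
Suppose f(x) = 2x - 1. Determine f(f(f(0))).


f(0) = -1
f(-1) = -3
f(-3) = -7

-7


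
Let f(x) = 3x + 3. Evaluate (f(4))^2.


f(4) = 15
(15)^2 = 225

225


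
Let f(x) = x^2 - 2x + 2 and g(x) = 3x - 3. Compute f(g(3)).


g(3) = 6
f(6) = 1*(6)^2 - 2*(6) + 2 = 26

26


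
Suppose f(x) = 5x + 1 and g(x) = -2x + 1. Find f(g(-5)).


g(-5) = 11
f(11) = 56

56


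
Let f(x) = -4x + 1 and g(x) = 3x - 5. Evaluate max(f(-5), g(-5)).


21


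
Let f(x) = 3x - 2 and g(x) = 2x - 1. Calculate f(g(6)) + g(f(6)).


f(g(6)) = 31
g(f(6)) = 31
Sum = 62

62


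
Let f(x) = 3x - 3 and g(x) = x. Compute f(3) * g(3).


18


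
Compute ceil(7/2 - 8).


-4


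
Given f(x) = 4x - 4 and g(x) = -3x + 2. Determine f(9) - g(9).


f(9) = 32
g(9) = -25
Difference = 57

57


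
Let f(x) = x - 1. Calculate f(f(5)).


f(5) = 4
f(4) = 3

3


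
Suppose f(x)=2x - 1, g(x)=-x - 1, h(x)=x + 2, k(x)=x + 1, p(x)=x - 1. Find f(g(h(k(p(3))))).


p(3) = 2
k(2) = 3
h(3) = 5
g(5) = -6
f(-6) = -13

-13


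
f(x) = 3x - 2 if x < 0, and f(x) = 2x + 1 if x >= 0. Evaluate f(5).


5 satisfies x >= 0
f(5) = 11

11


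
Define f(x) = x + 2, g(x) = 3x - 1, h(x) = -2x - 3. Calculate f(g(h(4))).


h(4) = -11
g(-11) = -34
f(-34) = -32

-32


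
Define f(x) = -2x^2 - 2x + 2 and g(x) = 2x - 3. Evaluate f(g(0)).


g(0) = -3
f(-3) = (-2)*(-3)^2 - 2*(-3) + 2 = -10

-10


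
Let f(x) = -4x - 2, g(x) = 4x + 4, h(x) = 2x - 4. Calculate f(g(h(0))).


h(0) = -4
g(-4) = -12
f(-12) = 46

46


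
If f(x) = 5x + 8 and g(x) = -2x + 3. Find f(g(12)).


g(12) = -21
f(-21) = -97

-97


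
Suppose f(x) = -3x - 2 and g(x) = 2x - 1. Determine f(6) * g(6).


f(6) = -20
g(6) = 11
Product = -220

-220


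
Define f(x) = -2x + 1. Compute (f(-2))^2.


f(-2) = 5
(5)^2 = 25

25


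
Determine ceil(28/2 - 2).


12


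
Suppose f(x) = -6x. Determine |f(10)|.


f(10) = -60
|-60| = 60

60


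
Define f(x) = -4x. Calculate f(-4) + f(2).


f(-4) = 16
f(2) = -8
Sum = 8

8


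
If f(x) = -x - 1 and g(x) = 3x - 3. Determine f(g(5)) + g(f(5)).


f(g(5)) = -13
g(f(5)) = -21
Sum = -34

-34


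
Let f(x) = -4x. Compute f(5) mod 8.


4


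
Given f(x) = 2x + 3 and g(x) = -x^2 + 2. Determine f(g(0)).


g(0) = 2
f(2) = 7

7


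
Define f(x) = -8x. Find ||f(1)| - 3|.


f(1) = -8
|-8| = 8
|8 - 3| = 5

5


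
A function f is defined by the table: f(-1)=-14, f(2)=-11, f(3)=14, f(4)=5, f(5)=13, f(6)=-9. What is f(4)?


Reading from the table at x = 4

5


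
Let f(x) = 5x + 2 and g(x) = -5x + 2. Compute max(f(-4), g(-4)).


f(-4) = -18
g(-4) = 22
max = 22

22


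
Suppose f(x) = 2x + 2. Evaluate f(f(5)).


26


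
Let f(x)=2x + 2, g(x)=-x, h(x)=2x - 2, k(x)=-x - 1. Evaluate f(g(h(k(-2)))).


k(-2) = 1
h(1) = 0
g(0) = 0
f(0) = 2

2


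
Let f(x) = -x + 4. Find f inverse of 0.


Solve -x + 4 = 0
x = (0 - 4) / (-1) = 4

4


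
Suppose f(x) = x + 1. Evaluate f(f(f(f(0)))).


f(0) = 1
f(1) = 2
f(2) = 3
f(3) = 4

4


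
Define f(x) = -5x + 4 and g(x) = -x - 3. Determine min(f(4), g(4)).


f(4) = -16
g(4) = -7
min = -16

-16


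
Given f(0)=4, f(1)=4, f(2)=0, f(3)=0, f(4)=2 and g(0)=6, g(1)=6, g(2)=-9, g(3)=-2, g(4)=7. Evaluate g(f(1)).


f(1) = 4
g(4) = 7

7


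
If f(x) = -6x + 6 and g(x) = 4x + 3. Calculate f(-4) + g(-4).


f(-4) = 30
g(-4) = -13
Sum = 17

17


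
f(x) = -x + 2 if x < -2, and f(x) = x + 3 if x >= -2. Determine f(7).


7 satisfies x >= -2
f(7) = 10

10


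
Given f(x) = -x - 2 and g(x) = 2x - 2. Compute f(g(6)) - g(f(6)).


6


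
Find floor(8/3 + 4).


8/3 = 2.6667
2.6667 + 4 = 6.6667
floor(6.6667) = 6

6


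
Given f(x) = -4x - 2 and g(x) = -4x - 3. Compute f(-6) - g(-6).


1


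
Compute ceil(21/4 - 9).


21/4 = 5.25
5.25 - 9 = -3.75
ceil(-3.75) = -3

-3


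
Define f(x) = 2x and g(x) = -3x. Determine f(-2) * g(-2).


f(-2) = -4
g(-2) = 6
Product = -24

-24


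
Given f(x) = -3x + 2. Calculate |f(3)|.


f(3) = -7
|-7| = 7

7


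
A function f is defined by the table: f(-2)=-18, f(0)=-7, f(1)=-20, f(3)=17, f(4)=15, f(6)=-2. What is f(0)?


Reading from the table at x = 0

-7


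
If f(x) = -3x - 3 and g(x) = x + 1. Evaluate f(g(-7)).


g(-7) = -6
f(-6) = 15

15


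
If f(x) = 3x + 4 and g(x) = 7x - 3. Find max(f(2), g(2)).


f(2) = 10
g(2) = 11
max = 11

11


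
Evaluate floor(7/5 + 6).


7/5 = 1.4
1.4 + 6 = 7.4
floor(7.4) = 7

7


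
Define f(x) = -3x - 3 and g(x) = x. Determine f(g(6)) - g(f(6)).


0


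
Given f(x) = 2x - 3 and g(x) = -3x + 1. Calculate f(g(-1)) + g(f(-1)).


21


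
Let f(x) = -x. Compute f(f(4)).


f(4) = -4
f(-4) = 4

4


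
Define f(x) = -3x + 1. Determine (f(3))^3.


f(3) = -8
(-8)^3 = -512

-512


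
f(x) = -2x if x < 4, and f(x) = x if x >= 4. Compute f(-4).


-4 satisfies x < 4
f(-4) = 8

8


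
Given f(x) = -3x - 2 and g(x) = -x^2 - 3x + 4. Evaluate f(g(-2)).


g(-2) = 6
f(6) = -20

-20


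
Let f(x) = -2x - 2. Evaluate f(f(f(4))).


f(4) = -10
f(-10) = 18
f(18) = -38

-38


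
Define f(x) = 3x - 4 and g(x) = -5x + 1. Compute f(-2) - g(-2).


f(-2) = -10
g(-2) = 11
Difference = -21

-21


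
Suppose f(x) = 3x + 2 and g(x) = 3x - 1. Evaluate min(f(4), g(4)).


f(4) = 14
g(4) = 11
min = 11

11


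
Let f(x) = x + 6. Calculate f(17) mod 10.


f(17) = 23
23 mod 10 = 3

3


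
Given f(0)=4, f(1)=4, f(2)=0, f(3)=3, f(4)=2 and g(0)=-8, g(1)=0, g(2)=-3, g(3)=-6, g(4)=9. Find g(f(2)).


f(2) = 0
g(0) = -8

-8


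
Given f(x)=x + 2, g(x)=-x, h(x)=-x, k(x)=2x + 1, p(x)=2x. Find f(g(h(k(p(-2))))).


p(-2) = -4
k(-4) = -7
h(-7) = 7
g(7) = -7
f(-7) = -5

-5


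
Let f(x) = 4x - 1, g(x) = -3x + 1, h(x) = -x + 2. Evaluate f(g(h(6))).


h(6) = -4
g(-4) = 13
f(13) = 51

51


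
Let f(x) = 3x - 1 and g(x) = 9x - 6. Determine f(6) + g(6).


f(6) = 17
g(6) = 48
Sum = 65

65


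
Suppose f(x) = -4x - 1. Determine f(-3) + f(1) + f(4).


-11


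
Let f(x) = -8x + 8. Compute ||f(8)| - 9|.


f(8) = -56
|-56| = 56
|56 - 9| = 47

47


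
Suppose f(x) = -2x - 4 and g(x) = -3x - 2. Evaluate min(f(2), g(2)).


f(2) = -8
g(2) = -8
min = -8

-8


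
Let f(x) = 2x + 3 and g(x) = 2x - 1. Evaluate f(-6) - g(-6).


4


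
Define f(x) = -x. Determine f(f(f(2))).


f(2) = -2
f(-2) = 2
f(2) = -2

-2


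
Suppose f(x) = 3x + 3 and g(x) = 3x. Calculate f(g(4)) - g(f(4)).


f(g(4)) = 39
g(f(4)) = 45
Difference = -6

-6


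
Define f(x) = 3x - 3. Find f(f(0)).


-12


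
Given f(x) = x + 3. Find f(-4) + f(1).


f(-4) = -1
f(1) = 4
Sum = 3

3


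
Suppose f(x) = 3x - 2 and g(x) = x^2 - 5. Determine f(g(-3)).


g(-3) = 4
f(4) = 10

10


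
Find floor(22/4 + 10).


22/4 = 5.5
5.5 + 10 = 15.5
floor(15.5) = 15

15


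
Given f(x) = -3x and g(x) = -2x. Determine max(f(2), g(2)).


f(2) = -6
g(2) = -4
max = -4

-4


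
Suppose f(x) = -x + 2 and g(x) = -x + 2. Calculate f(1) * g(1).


f(1) = 1
g(1) = 1
Product = 1

1


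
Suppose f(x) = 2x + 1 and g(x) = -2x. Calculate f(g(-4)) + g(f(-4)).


f(g(-4)) = 17
g(f(-4)) = 14
Sum = 31

31


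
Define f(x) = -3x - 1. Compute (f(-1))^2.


f(-1) = 2
(2)^2 = 4

4


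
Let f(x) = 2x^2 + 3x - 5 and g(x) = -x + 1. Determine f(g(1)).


g(1) = 0
f(0) = 2*(0)^2 + 3*(0) - 5 = -5

-5


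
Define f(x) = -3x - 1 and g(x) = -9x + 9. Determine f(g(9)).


g(9) = -72
f(-72) = 215

215


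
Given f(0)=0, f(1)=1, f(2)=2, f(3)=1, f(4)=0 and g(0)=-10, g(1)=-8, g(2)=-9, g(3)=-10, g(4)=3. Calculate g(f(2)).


f(2) = 2
g(2) = -9

-9


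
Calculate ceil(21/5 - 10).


21/5 = 4.2
4.2 - 10 = -5.8
ceil(-5.8) = -5

-5


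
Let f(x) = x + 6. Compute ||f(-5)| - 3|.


f(-5) = 1
|1| = 1
|1 - 3| = 2

2


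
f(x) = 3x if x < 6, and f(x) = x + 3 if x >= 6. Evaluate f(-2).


-2 satisfies x < 6
f(-2) = -6

-6


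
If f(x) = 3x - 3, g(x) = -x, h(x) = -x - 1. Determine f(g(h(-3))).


h(-3) = 2
g(2) = -2
f(-2) = -9

-9


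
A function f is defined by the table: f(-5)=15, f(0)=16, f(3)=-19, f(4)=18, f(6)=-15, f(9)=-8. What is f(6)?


-15


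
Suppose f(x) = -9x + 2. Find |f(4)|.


34


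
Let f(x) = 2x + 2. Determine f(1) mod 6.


f(1) = 4
4 mod 6 = 4

4


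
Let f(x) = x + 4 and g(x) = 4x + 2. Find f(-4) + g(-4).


-14


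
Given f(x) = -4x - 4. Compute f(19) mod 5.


0


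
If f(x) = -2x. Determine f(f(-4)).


f(-4) = 8
f(8) = -16

-16


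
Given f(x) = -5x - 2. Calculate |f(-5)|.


23


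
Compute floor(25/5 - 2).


3


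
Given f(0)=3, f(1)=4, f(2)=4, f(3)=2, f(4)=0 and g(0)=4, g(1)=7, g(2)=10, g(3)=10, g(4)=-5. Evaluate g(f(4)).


f(4) = 0
g(0) = 4

4


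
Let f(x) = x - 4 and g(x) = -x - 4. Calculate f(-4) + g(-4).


f(-4) = -8
g(-4) = 0
Sum = -8

-8


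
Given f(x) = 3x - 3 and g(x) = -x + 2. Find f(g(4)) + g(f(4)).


-16


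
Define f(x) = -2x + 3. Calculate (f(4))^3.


f(4) = -5
(-5)^3 = -125

-125


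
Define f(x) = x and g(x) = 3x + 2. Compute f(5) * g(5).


85


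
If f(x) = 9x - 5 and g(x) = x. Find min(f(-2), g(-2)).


f(-2) = -23
g(-2) = -2
min = -23

-23


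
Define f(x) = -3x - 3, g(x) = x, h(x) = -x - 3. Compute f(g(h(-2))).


h(-2) = -1
g(-1) = -1
f(-1) = 0

0


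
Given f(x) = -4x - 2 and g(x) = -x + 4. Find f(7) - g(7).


f(7) = -30
g(7) = -3
Difference = -27

-27


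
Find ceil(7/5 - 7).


7/5 = 1.4
1.4 - 7 = -5.6
ceil(-5.6) = -5

-5


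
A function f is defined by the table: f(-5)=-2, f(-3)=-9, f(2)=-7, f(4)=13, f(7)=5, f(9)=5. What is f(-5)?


Reading from the table at x = -5

-2


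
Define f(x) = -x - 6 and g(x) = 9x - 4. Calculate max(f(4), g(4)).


f(4) = -10
g(4) = 32
max = 32

32


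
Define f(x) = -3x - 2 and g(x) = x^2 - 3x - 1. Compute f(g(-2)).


g(-2) = 9
f(9) = -29

-29


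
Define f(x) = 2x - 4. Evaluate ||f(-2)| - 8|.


f(-2) = -8
|-8| = 8
|8 - 8| = 0

0


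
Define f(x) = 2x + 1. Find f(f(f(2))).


f(2) = 5
f(5) = 11
f(11) = 23

23


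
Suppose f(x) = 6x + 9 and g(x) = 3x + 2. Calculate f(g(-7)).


g(-7) = -19
f(-19) = -105

-105


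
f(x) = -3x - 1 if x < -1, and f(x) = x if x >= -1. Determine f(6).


6 satisfies x >= -1
f(6) = 6

6


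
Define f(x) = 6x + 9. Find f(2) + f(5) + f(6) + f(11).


f(2) = 21
f(5) = 39
f(6) = 45
f(11) = 75
Sum = 180

180


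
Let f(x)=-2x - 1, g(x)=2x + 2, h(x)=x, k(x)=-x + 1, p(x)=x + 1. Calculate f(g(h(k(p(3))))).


p(3) = 4
k(4) = -3
h(-3) = -3
g(-3) = -4
f(-4) = 7

7


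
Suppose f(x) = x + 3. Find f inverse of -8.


Solve x + 3 = -8
x = (-8 - 3) / 1 = -11

-11


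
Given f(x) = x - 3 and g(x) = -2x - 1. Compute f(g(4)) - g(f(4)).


f(g(4)) = -12
g(f(4)) = -3
Difference = -9

-9


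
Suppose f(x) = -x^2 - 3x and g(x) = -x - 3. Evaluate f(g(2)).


-10


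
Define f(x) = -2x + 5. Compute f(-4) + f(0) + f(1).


f(-4) = 13
f(0) = 5
f(1) = 3
Sum = 21

21


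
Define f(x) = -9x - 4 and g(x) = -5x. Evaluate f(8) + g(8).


f(8) = -76
g(8) = -40
Sum = -116

-116


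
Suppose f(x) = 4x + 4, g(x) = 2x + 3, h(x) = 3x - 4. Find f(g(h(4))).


80


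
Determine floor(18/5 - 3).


0


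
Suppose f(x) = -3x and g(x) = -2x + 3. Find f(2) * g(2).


f(2) = -6
g(2) = -1
Product = 6

6


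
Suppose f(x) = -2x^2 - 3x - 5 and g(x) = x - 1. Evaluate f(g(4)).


g(4) = 3
f(3) = (-2)*(3)^2 - 3*(3) - 5 = -32

-32


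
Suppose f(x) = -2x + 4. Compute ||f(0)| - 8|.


f(0) = 4
|4| = 4
|4 - 8| = 4

4


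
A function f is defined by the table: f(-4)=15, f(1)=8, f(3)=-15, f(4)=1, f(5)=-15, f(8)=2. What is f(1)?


8


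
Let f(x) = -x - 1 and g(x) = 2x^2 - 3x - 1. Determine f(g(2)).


g(2) = 1
f(1) = -2

-2


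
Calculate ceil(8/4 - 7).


-5


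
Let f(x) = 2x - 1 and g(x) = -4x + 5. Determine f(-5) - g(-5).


f(-5) = -11
g(-5) = 25
Difference = -36

-36


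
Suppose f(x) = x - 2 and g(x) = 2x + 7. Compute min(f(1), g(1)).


f(1) = -1
g(1) = 9
min = -1

-1


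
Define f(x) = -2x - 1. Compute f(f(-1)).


-3


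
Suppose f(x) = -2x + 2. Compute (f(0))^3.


8


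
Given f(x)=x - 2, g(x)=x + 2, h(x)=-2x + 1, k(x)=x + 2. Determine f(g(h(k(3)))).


k(3) = 5
h(5) = -9
g(-9) = -7
f(-7) = -9

-9


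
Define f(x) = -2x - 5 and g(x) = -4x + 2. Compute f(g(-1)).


g(-1) = 6
f(6) = -17

-17


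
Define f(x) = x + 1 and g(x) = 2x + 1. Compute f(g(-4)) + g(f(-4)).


f(g(-4)) = -6
g(f(-4)) = -5
Sum = -11

-11


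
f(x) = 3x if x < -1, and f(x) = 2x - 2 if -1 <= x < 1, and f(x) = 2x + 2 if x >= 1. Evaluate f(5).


5 satisfies x >= 1
f(5) = 12

12


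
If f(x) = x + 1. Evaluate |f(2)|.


f(2) = 3
|3| = 3

3


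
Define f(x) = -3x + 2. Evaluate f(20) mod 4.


2


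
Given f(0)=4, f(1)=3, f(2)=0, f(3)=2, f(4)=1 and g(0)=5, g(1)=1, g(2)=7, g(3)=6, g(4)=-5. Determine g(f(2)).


f(2) = 0
g(0) = 5

5


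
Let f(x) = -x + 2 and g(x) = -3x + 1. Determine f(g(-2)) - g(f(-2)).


f(g(-2)) = -5
g(f(-2)) = -11
Difference = 6

6


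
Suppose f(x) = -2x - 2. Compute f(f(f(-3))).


f(-3) = 4
f(4) = -10
f(-10) = 18

18


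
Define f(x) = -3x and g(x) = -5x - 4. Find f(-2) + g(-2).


f(-2) = 6
g(-2) = 6
Sum = 12

12


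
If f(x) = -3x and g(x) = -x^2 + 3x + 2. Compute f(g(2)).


-12


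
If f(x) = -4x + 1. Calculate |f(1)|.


f(1) = -3
|-3| = 3

3


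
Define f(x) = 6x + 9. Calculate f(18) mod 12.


f(18) = 117
117 mod 12 = 9

9


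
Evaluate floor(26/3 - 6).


26/3 = 8.6667
8.6667 - 6 = 2.6667
floor(2.6667) = 2

2


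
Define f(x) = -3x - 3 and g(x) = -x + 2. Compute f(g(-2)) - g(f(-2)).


-14


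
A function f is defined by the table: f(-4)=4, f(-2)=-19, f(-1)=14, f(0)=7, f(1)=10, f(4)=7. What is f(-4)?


4


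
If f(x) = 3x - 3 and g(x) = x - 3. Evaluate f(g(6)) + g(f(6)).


f(g(6)) = 6
g(f(6)) = 12
Sum = 18

18


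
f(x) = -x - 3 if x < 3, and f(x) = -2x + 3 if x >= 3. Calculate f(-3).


-3 satisfies x < 3
f(-3) = 0

0


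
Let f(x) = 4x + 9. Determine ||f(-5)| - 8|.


3


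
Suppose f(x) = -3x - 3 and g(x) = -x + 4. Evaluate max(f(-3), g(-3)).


f(-3) = 6
g(-3) = 7
max = 7

7


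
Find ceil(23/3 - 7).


1


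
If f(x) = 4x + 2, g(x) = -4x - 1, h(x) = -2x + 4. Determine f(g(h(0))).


-66


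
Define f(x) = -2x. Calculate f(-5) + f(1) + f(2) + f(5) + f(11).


f(-5) = 10
f(1) = -2
f(2) = -4
f(5) = -10
f(11) = -22
Sum = -28

-28


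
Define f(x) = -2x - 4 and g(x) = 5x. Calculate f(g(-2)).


g(-2) = -10
f(-10) = 16

16


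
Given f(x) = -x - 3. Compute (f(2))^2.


f(2) = -5
(-5)^2 = 25

25


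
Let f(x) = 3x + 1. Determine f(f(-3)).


f(-3) = -8
f(-8) = -23

-23


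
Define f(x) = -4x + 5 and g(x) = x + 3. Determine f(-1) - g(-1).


f(-1) = 9
g(-1) = 2
Difference = 7

7


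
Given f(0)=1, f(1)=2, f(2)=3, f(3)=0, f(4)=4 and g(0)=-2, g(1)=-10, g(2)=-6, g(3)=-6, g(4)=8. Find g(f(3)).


f(3) = 0
g(0) = -2

-2


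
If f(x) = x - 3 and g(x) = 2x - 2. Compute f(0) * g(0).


f(0) = -3
g(0) = -2
Product = 6

6


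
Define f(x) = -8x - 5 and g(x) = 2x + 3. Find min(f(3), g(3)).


f(3) = -29
g(3) = 9
min = -29

-29


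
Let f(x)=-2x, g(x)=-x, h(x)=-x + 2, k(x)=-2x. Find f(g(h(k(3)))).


k(3) = -6
h(-6) = 8
g(8) = -8
f(-8) = 16

16


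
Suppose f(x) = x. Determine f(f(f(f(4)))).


f(4) = 4
f(4) = 4
f(4) = 4
f(4) = 4

4


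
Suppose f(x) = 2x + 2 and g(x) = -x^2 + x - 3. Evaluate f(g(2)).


g(2) = -5
f(-5) = -8

-8


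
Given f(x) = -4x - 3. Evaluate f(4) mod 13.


f(4) = -19
-19 mod 13 = 7

7


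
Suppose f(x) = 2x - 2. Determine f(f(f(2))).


2


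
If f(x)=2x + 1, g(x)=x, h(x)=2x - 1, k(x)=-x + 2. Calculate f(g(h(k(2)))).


k(2) = 0
h(0) = -1
g(-1) = -1
f(-1) = -1

-1


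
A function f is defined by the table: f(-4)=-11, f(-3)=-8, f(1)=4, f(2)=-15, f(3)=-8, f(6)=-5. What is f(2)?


Reading from the table at x = 2

-15


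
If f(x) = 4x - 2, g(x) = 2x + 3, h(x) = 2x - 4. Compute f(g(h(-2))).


h(-2) = -8
g(-8) = -13
f(-13) = -54

-54


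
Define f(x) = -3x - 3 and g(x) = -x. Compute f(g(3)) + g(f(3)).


f(g(3)) = 6
g(f(3)) = 12
Sum = 18

18


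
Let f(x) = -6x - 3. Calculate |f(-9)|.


f(-9) = 51
|51| = 51

51


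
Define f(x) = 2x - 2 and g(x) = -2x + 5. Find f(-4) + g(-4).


f(-4) = -10
g(-4) = 13
Sum = 3

3


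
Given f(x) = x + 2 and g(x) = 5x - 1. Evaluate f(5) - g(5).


f(5) = 7
g(5) = 24
Difference = -17

-17


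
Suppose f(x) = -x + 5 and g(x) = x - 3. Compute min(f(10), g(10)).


-5


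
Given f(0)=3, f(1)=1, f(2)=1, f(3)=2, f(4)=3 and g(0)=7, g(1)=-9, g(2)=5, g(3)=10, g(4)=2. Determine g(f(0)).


f(0) = 3
g(3) = 10

10


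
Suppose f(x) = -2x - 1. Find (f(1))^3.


f(1) = -3
(-3)^3 = -27

-27


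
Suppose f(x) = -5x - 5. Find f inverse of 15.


Solve -5x - 5 = 15
x = (15 + 5) / (-5) = -4

-4


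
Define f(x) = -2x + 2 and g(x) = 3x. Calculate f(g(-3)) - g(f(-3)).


f(g(-3)) = 20
g(f(-3)) = 24
Difference = -4

-4


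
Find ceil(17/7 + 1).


4


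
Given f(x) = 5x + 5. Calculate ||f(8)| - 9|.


36


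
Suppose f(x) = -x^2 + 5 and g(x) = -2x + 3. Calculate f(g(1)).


g(1) = 1
f(1) = (-1)*(1)^2 + 5 = 4

4


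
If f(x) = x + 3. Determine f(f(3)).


f(3) = 6
f(6) = 9

9


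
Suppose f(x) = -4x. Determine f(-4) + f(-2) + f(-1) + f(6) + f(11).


f(-4) = 16
f(-2) = 8
f(-1) = 4
f(6) = -24
f(11) = -44
Sum = -40

-40


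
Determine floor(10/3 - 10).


10/3 = 3.3333
3.3333 - 10 = -6.6667
floor(-6.6667) = -7

-7


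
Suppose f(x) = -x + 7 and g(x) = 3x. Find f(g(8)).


g(8) = 24
f(24) = -17

-17


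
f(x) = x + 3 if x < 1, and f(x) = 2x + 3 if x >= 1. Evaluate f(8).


19


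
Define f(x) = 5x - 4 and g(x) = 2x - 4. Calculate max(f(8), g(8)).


f(8) = 36
g(8) = 12
max = 36

36


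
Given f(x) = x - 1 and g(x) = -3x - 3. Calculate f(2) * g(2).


f(2) = 1
g(2) = -9
Product = -9

-9


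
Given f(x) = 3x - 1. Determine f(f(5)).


41


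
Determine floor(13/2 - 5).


13/2 = 6.5
6.5 - 5 = 1.5
floor(1.5) = 1

1


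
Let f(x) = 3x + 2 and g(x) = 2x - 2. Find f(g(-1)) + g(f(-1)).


f(g(-1)) = -10
g(f(-1)) = -4
Sum = -14

-14


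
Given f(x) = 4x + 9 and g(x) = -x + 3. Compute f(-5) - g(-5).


f(-5) = -11
g(-5) = 8
Difference = -19

-19


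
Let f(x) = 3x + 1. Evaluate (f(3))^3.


f(3) = 10
(10)^3 = 1000

1000


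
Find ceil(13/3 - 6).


13/3 = 4.3333
4.3333 - 6 = -1.6667
ceil(-1.6667) = -1

-1


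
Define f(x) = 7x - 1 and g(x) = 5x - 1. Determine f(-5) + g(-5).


f(-5) = -36
g(-5) = -26
Sum = -62

-62


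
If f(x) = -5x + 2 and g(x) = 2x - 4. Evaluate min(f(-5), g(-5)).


f(-5) = 27
g(-5) = -14
min = -14

-14


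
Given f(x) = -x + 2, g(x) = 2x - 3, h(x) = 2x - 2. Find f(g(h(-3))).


h(-3) = -8
g(-8) = -19
f(-19) = 21

21


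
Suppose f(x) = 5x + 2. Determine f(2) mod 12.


f(2) = 12
12 mod 12 = 0

0


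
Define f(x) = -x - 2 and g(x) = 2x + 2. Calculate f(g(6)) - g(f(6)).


f(g(6)) = -16
g(f(6)) = -14
Difference = -2

-2


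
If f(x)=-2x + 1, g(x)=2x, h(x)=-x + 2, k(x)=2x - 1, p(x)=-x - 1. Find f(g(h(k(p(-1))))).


p(-1) = 0
k(0) = -1
h(-1) = 3
g(3) = 6
f(6) = -11

-11


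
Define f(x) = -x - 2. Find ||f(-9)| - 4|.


f(-9) = 7
|7| = 7
|7 - 4| = 3

3


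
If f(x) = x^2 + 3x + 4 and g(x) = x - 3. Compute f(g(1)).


g(1) = -2
f(-2) = 1*(-2)^2 + 3*(-2) + 4 = 2

2


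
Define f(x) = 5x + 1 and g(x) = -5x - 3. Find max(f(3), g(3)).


16


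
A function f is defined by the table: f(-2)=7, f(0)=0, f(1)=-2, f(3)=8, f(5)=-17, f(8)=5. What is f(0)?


Reading from the table at x = 0

0


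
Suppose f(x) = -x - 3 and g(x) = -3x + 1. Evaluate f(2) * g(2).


f(2) = -5
g(2) = -5
Product = 25

25


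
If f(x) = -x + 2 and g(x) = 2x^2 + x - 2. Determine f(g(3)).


g(3) = 19
f(19) = -17

-17


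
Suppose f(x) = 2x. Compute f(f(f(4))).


32


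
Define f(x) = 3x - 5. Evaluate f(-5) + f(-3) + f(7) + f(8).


f(-5) = -20
f(-3) = -14
f(7) = 16
f(8) = 19
Sum = 1

1


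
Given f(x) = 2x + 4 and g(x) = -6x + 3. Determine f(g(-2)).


g(-2) = 15
f(15) = 34

34


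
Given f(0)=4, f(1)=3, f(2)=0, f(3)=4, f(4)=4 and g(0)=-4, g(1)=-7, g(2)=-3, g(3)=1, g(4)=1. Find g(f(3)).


1


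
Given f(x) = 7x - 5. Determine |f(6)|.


f(6) = 37
|37| = 37

37


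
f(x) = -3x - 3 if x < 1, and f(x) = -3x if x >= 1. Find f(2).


2 satisfies x >= 1
f(2) = -6

-6


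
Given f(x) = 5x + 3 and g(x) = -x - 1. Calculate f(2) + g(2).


10


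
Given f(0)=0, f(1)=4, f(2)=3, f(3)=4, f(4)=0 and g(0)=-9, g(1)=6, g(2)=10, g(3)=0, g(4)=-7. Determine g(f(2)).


f(2) = 3
g(3) = 0

0


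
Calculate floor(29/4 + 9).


29/4 = 7.25
7.25 + 9 = 16.25
floor(16.25) = 16

16


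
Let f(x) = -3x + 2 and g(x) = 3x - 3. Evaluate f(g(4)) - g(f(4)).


f(g(4)) = -25
g(f(4)) = -33
Difference = 8

8


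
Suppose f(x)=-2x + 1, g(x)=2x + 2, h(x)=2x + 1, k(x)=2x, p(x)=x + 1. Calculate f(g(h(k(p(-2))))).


p(-2) = -1
k(-1) = -2
h(-2) = -3
g(-3) = -4
f(-4) = 9

9


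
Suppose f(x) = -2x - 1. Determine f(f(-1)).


f(-1) = 1
f(1) = -3

-3


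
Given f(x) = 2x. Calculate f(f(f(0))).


f(0) = 0
f(0) = 0
f(0) = 0

0


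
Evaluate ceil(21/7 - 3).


21/7 = 3
3 - 3 = 0
ceil(0) = 0

0


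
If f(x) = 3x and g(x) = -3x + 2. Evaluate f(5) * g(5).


-195


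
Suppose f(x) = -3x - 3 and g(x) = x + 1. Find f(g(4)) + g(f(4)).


f(g(4)) = -18
g(f(4)) = -14
Sum = -32

-32


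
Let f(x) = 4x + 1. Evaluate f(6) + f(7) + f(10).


f(6) = 25
f(7) = 29
f(10) = 41
Sum = 95

95


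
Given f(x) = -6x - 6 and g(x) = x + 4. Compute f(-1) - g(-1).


-3


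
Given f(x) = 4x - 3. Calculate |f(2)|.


f(2) = 5
|5| = 5

5


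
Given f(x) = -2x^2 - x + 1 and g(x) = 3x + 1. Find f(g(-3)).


g(-3) = -8
f(-8) = (-2)*(-8)^2 - 1*(-8) + 1 = -119

-119


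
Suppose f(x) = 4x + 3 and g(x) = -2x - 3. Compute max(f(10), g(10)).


f(10) = 43
g(10) = -23
max = 43

43


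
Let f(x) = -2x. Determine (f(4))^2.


f(4) = -8
(-8)^2 = 64

64


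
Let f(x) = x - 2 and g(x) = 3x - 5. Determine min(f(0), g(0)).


f(0) = -2
g(0) = -5
min = -5

-5


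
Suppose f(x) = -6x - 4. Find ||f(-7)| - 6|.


f(-7) = 38
|38| = 38
|38 - 6| = 32

32


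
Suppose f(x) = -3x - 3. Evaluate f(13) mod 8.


f(13) = -42
-42 mod 8 = 6

6


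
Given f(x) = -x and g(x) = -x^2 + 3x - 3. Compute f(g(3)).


g(3) = -3
f(-3) = 3

3


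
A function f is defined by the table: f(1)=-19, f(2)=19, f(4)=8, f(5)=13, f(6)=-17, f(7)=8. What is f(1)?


Reading from the table at x = 1

-19


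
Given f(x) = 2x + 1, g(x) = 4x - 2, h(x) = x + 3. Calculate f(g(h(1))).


h(1) = 4
g(4) = 14
f(14) = 29

29


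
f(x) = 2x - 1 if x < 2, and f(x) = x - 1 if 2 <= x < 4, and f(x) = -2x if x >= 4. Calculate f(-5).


-5 satisfies x < 2
f(-5) = -11

-11


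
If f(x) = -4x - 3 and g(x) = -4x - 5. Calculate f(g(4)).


g(4) = -21
f(-21) = 81

81


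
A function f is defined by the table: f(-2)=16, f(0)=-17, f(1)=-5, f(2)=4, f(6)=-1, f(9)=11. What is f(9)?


Reading from the table at x = 9

11


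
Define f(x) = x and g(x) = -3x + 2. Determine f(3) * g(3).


f(3) = 3
g(3) = -7
Product = -21

-21


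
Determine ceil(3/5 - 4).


3/5 = 0.6
0.6 - 4 = -3.4
ceil(-3.4) = -3

-3


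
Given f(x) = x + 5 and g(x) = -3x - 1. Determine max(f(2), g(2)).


f(2) = 7
g(2) = -7
max = 7

7


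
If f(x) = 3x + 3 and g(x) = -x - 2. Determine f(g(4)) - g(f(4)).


f(g(4)) = -15
g(f(4)) = -17
Difference = 2

2


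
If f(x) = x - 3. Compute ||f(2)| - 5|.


4


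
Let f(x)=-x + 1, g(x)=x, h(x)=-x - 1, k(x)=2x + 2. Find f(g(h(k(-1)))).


k(-1) = 0
h(0) = -1
g(-1) = -1
f(-1) = 2

2


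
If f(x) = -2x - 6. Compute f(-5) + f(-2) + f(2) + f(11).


f(-5) = 4
f(-2) = -2
f(2) = -10
f(11) = -28
Sum = -36

-36


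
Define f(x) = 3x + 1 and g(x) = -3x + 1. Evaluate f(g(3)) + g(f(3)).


f(g(3)) = -23
g(f(3)) = -29
Sum = -52

-52


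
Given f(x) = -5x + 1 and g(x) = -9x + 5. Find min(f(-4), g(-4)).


21


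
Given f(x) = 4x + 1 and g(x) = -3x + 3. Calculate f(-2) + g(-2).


f(-2) = -7
g(-2) = 9
Sum = 2

2


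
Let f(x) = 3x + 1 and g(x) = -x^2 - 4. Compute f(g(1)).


g(1) = -5
f(-5) = -14

-14


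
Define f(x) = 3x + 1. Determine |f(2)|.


f(2) = 7
|7| = 7

7


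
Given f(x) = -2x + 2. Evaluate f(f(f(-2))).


f(-2) = 6
f(6) = -10
f(-10) = 22

22


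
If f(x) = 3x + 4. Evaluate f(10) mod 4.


f(10) = 34
34 mod 4 = 2

2


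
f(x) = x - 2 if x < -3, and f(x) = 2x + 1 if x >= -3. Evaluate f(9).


9 satisfies x >= -3
f(9) = 19

19


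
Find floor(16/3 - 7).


-2


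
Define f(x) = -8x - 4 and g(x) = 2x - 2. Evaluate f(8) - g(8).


-82


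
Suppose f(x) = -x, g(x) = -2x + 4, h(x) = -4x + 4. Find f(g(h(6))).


h(6) = -20
g(-20) = 44
f(44) = -44

-44


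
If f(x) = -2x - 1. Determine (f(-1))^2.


f(-1) = 1
(1)^2 = 1

1


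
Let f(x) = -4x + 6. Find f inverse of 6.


Solve -4x + 6 = 6
x = (6 - 6) / (-4) = 0

0


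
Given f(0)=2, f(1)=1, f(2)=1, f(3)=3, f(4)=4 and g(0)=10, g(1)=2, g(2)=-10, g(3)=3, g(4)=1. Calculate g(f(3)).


f(3) = 3
g(3) = 3

3


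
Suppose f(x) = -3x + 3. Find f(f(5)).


f(5) = -12
f(-12) = 39

39


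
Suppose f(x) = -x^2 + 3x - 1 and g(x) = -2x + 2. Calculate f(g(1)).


-1


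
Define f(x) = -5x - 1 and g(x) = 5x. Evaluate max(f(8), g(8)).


f(8) = -41
g(8) = 40
max = 40

40


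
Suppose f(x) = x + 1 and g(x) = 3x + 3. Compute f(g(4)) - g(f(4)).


f(g(4)) = 16
g(f(4)) = 18
Difference = -2

-2


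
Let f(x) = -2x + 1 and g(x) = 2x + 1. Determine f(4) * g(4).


f(4) = -7
g(4) = 9
Product = -63

-63


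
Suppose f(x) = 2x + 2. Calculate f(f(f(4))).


f(4) = 10
f(10) = 22
f(22) = 46

46


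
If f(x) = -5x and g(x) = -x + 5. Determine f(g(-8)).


g(-8) = 13
f(13) = -65

-65


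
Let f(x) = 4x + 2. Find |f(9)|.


f(9) = 38
|38| = 38

38


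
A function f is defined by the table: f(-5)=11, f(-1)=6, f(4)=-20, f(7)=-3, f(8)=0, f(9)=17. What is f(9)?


Reading from the table at x = 9

17


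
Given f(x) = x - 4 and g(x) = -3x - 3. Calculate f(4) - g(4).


f(4) = 0
g(4) = -15
Difference = 15

15


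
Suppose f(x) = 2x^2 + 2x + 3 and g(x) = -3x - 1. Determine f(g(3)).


183


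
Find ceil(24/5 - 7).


24/5 = 4.8
4.8 - 7 = -2.2
ceil(-2.2) = -2

-2


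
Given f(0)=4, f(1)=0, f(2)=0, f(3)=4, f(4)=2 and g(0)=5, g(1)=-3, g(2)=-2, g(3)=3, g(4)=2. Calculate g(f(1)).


f(1) = 0
g(0) = 5

5


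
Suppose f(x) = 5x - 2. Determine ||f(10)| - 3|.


45


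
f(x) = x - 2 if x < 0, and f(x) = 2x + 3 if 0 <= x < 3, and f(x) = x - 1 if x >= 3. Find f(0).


0 satisfies 0 <= x < 3
f(0) = 3

3


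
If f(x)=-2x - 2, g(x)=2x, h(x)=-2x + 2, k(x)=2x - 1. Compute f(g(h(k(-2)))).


-50


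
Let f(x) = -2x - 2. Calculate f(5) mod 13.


f(5) = -12
-12 mod 13 = 1

1


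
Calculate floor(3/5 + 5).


5


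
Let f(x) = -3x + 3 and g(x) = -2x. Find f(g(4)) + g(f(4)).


f(g(4)) = 27
g(f(4)) = 18
Sum = 45

45


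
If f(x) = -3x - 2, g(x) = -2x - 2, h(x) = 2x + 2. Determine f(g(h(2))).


40


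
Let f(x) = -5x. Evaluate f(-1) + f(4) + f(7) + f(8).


f(-1) = 5
f(4) = -20
f(7) = -35
f(8) = -40
Sum = -90

-90


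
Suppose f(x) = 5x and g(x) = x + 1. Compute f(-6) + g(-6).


-35


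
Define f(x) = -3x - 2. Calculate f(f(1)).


f(1) = -5
f(-5) = 13

13


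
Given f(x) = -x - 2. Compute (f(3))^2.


f(3) = -5
(-5)^2 = 25

25


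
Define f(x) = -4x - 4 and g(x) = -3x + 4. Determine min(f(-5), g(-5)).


f(-5) = 16
g(-5) = 19
min = 16

16


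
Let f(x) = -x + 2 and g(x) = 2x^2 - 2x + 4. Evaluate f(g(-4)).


g(-4) = 44
f(44) = -42

-42


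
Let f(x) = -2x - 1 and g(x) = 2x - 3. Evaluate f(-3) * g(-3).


f(-3) = 5
g(-3) = -9
Product = -45

-45


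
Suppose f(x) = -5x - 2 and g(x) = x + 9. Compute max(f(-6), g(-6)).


f(-6) = 28
g(-6) = 3
max = 28

28


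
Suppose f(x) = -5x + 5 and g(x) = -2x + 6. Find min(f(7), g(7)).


f(7) = -30
g(7) = -8
min = -30

-30


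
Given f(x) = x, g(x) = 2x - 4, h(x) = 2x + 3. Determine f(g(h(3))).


h(3) = 9
g(9) = 14
f(14) = 14

14


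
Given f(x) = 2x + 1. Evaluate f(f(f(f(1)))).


f(1) = 3
f(3) = 7
f(7) = 15
f(15) = 31

31


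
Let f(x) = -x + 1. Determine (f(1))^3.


f(1) = 0
(0)^3 = 0

0


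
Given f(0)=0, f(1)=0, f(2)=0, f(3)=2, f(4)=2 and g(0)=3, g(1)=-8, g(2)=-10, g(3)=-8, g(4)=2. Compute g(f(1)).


f(1) = 0
g(0) = 3

3


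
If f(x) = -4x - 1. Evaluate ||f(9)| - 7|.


f(9) = -37
|-37| = 37
|37 - 7| = 30

30


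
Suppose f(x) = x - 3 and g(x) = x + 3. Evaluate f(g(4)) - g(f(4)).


f(g(4)) = 4
g(f(4)) = 4
Difference = 0

0


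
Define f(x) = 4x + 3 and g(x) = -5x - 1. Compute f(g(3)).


-61


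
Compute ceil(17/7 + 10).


17/7 = 2.4286
2.4286 + 10 = 12.4286
ceil(12.4286) = 13

13


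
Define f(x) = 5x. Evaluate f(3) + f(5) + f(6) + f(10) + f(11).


f(3) = 15
f(5) = 25
f(6) = 30
f(10) = 50
f(11) = 55
Sum = 175

175


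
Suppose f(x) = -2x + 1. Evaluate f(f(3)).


f(3) = -5
f(-5) = 11

11


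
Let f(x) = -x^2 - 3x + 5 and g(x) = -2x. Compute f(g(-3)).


g(-3) = 6
f(6) = (-1)*(6)^2 - 3*(6) + 5 = -49

-49


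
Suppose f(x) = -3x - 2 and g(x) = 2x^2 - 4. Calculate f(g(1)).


g(1) = -2
f(-2) = 4

4


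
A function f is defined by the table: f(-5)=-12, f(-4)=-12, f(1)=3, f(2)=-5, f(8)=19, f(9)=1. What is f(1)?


Reading from the table at x = 1

3


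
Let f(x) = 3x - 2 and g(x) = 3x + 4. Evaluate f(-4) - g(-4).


f(-4) = -14
g(-4) = -8
Difference = -6

-6


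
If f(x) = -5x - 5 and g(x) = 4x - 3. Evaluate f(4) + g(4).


f(4) = -25
g(4) = 13
Sum = -12

-12


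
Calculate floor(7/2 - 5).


7/2 = 3.5
3.5 - 5 = -1.5
floor(-1.5) = -2

-2


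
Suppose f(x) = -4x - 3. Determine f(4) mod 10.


f(4) = -19
-19 mod 10 = 1

1


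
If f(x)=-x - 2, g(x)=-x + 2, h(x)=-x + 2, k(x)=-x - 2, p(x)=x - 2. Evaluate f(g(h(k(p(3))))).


p(3) = 1
k(1) = -3
h(-3) = 5
g(5) = -3
f(-3) = 1

1


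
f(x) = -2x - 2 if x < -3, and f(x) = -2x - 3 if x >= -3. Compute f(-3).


3


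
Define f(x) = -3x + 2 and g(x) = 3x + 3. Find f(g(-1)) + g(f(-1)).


f(g(-1)) = 2
g(f(-1)) = 18
Sum = 20

20


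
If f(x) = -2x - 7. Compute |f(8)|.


f(8) = -23
|-23| = 23

23


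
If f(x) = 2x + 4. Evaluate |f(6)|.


f(6) = 16
|16| = 16

16


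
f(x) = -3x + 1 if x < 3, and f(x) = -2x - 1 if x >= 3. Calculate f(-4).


-4 satisfies x < 3
f(-4) = 13

13


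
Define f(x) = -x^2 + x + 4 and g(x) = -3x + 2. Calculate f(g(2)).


g(2) = -4
f(-4) = (-1)*(-4)^2 + 1*(-4) + 4 = -16

-16


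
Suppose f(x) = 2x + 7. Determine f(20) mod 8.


f(20) = 47
47 mod 8 = 7

7


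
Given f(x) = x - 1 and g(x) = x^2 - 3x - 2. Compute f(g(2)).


g(2) = -4
f(-4) = -5

-5


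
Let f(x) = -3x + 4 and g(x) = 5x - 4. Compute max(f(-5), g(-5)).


f(-5) = 19
g(-5) = -29
max = 19

19


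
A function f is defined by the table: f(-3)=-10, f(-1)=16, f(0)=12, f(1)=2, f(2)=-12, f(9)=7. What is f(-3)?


Reading from the table at x = -3

-10


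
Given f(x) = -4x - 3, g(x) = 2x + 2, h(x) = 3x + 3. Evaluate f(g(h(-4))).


h(-4) = -9
g(-9) = -16
f(-16) = 61

61


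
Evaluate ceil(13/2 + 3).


13/2 = 6.5
6.5 + 3 = 9.5
ceil(9.5) = 10

10


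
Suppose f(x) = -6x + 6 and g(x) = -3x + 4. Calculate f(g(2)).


18


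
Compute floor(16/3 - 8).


-3


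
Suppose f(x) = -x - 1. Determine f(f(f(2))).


-3
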